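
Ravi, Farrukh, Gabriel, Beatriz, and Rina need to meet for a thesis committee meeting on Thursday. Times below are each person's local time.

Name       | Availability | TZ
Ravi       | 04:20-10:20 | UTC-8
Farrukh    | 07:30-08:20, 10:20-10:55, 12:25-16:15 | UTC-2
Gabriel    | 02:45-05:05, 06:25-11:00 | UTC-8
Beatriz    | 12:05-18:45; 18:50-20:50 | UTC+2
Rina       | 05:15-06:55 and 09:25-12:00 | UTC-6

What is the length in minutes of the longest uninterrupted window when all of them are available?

Ravi in UTC: 12:20-18:20 (add 8h to convert from UTC-8).
Farrukh in UTC: 09:30-10:20, 12:20-12:55, 14:25-18:15 (add 2h to convert from UTC-2).
Gabriel in UTC: 10:45-13:05, 14:25-19:00 (add 8h to convert from UTC-8).
Beatriz in UTC: 10:05-16:45, 16:50-18:50 (subtract 2h to convert from UTC+2).
Rina in UTC: 11:15-12:55, 15:25-18:00 (add 6h to convert from UTC-6).
Ravi ∩ Farrukh: 12:20-12:55, 14:25-18:15.
Ravi ∩ Farrukh ∩ Gabriel: 12:20-12:55, 14:25-18:15.
Ravi ∩ Farrukh ∩ Gabriel ∩ Beatriz: 12:20-12:55, 14:25-16:45, 16:50-18:15.
Ravi ∩ Farrukh ∩ Gabriel ∩ Beatriz ∩ Rina: 12:20-12:55, 15:25-16:45, 16:50-18:00.
The longest is 15:25-16:45 at 80 minutes.

80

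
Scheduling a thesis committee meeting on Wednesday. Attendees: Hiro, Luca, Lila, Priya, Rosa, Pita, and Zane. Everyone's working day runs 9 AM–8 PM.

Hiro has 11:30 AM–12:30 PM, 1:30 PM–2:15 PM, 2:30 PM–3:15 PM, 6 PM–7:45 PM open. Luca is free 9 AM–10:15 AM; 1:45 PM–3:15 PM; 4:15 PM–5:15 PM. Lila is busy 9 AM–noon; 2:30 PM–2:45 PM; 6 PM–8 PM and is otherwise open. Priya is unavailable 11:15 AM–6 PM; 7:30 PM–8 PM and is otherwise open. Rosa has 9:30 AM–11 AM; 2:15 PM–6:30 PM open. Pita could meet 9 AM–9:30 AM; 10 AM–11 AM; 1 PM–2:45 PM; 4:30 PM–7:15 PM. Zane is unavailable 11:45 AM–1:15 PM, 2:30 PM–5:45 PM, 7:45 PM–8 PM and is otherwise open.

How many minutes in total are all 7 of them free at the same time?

Hiro free: 11:30-12:30, 13:30-14:15, 14:30-15:15, 18:00-19:45.
Luca free: 09:00-10:15, 13:45-15:15, 16:15-17:15.
Lila free: 12:00-14:30, 14:45-18:00 (invert busy blocks within the working day).
Priya free: 09:00-11:15, 18:00-19:30 (invert busy blocks within the working day).
Rosa free: 09:30-11:00, 14:15-18:30.
Pita free: 09:00-09:30, 10:00-11:00, 13:00-14:45, 16:30-19:15.
Zane free: 09:00-11:45, 13:15-14:30, 17:45-19:45 (invert busy blocks within the working day).
Hiro ∩ Luca: 13:45-14:15, 14:30-15:15.
Hiro ∩ Luca ∩ Lila: 13:45-14:15, 14:45-15:15.
Hiro ∩ Luca ∩ Lila ∩ Priya: ∅.
Hiro ∩ Luca ∩ Lila ∩ Priya ∩ Rosa: ∅.
Hiro ∩ Luca ∩ Lila ∩ Priya ∩ Rosa ∩ Pita: ∅.
Hiro ∩ Luca ∩ Lila ∩ Priya ∩ Rosa ∩ Pita ∩ Zane: ∅.
There is no time when everyone is free.
There is no common window, so the total is 0 minutes.

0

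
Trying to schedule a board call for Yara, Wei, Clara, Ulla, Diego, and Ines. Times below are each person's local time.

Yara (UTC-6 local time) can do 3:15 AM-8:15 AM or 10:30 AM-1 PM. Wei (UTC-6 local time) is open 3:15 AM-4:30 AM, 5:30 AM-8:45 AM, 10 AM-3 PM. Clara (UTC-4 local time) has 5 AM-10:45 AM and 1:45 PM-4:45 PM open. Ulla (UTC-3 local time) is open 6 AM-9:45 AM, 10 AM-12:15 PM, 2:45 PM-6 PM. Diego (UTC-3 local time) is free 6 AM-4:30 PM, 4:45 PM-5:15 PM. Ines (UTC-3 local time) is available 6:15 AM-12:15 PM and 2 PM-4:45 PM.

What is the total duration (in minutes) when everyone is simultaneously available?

300

Yara in UTC: 09:15-14:15, 16:30-19:00 (add 6h to convert from UTC-6).
Wei in UTC: 09:15-10:30, 11:30-14:45, 16:00-21:00 (add 6h to convert from UTC-6).
Clara in UTC: 09:00-14:45, 17:45-20:45 (add 4h to convert from UTC-4).
Ulla in UTC: 09:00-12:45, 13:00-15:15, 17:45-21:00 (add 3h to convert from UTC-3).
Diego in UTC: 09:00-19:30, 19:45-20:15 (add 3h to convert from UTC-3).
Ines in UTC: 09:15-15:15, 17:00-19:45 (add 3h to convert from UTC-3).
Yara ∩ Wei: 09:15-10:30, 11:30-14:15, 16:30-19:00.
Yara ∩ Wei ∩ Clara: 09:15-10:30, 11:30-14:15, 17:45-19:00.
Yara ∩ Wei ∩ Clara ∩ Ulla: 09:15-10:30, 11:30-12:45, 13:00-14:15, 17:45-19:00.
Yara ∩ Wei ∩ Clara ∩ Ulla ∩ Diego: 09:15-10:30, 11:30-12:45, 13:00-14:15, 17:45-19:00.
Yara ∩ Wei ∩ Clara ∩ Ulla ∩ Diego ∩ Ines: 09:15-10:30, 11:30-12:45, 13:00-14:15, 17:45-19:00.
Summing the common windows: 75 + 75 + 75 + 75 = 300 minutes.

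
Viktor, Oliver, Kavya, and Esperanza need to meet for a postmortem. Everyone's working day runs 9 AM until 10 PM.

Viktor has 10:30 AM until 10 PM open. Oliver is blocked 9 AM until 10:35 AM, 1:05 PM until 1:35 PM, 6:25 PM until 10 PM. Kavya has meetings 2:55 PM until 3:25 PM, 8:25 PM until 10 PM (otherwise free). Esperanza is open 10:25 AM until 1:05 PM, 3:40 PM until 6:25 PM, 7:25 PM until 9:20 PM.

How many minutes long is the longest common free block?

165

Viktor free: 10:30-22:00.
Oliver free: 10:35-13:05, 13:35-18:25 (invert busy blocks within the working day).
Kavya free: 09:00-14:55, 15:25-20:25 (invert busy blocks within the working day).
Esperanza free: 10:25-13:05, 15:40-18:25, 19:25-21:20.
Viktor ∩ Oliver: 10:35-13:05, 13:35-18:25.
Viktor ∩ Oliver ∩ Kavya: 10:35-13:05, 13:35-14:55, 15:25-18:25.
Viktor ∩ Oliver ∩ Kavya ∩ Esperanza: 10:35-13:05, 15:40-18:25.
The longest is 15:40-18:25 at 165 minutes.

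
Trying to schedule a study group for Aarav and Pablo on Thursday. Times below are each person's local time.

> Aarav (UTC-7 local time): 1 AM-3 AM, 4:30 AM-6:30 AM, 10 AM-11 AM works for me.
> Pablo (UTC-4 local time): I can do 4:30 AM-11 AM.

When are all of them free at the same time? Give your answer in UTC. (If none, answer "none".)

08:30-10:00, 11:30-13:30

Aarav in UTC: 08:00-10:00, 11:30-13:30, 17:00-18:00 (add 7h to convert from UTC-7).
Pablo in UTC: 08:30-15:00 (add 4h to convert from UTC-4).
Aarav ∩ Pablo: 08:30-10:00, 11:30-13:30.
Those are the intersection windows.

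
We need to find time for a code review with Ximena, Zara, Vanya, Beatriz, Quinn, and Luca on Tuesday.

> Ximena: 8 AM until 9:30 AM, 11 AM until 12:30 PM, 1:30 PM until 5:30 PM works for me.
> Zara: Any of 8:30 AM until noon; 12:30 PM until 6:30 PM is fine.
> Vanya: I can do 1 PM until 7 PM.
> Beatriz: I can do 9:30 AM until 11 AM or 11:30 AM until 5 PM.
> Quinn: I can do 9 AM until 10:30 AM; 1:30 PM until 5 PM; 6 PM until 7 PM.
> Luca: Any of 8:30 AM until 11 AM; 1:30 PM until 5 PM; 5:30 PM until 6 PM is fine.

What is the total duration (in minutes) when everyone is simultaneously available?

Ximena ∩ Zara: 08:30-09:30, 11:00-12:00, 13:30-17:30.
Ximena ∩ Zara ∩ Vanya: 13:30-17:30.
Ximena ∩ Zara ∩ Vanya ∩ Beatriz: 13:30-17:00.
Ximena ∩ Zara ∩ Vanya ∩ Beatriz ∩ Quinn: 13:30-17:00.
Ximena ∩ Zara ∩ Vanya ∩ Beatriz ∩ Quinn ∩ Luca: 13:30-17:00.
That's a single block of 210 minutes.

210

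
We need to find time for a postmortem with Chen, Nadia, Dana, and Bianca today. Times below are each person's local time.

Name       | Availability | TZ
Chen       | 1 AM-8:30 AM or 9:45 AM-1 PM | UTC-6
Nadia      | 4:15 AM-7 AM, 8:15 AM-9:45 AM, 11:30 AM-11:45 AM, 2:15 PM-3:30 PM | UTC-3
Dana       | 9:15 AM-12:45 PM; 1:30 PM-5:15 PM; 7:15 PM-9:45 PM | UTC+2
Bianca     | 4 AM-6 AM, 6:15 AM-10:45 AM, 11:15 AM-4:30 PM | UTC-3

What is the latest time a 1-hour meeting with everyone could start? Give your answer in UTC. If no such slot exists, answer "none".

17:30

Chen in UTC: 07:00-14:30, 15:45-19:00 (add 6h to convert from UTC-6).
Nadia in UTC: 07:15-10:00, 11:15-12:45, 14:30-14:45, 17:15-18:30 (add 3h to convert from UTC-3).
Dana in UTC: 07:15-10:45, 11:30-15:15, 17:15-19:45 (subtract 2h to convert from UTC+2).
Bianca in UTC: 07:00-09:00, 09:15-13:45, 14:15-19:30 (add 3h to convert from UTC-3).
Chen ∩ Nadia: 07:15-10:00, 11:15-12:45, 17:15-18:30.
Chen ∩ Nadia ∩ Dana: 07:15-10:00, 11:30-12:45, 17:15-18:30.
Chen ∩ Nadia ∩ Dana ∩ Bianca: 07:15-09:00, 09:15-10:00, 11:30-12:45, 17:15-18:30.
Those are the intersection windows.
The last common window of at least 60 minutes is 17:15-18:30; a 60-minute meeting can start as late as 17:30 and still end by 18:30.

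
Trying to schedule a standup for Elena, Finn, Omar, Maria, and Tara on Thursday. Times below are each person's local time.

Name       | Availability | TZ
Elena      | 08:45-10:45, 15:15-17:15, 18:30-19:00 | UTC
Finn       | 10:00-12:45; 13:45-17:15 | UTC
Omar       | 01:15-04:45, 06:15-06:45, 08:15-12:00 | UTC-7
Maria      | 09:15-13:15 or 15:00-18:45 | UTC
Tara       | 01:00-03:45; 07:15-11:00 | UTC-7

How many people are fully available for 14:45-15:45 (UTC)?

Elena in UTC: 08:45-10:45, 15:15-17:15, 18:30-19:00.
Finn in UTC: 10:00-12:45, 13:45-17:15.
Omar in UTC: 08:15-11:45, 13:15-13:45, 15:15-19:00 (add 7h to convert from UTC-7).
Maria in UTC: 09:15-13:15, 15:00-18:45.
Tara in UTC: 08:00-10:45, 14:15-18:00 (add 7h to convert from UTC-7).
Finn and Tara can make the full 14:45-15:45 slot — that's 2.

2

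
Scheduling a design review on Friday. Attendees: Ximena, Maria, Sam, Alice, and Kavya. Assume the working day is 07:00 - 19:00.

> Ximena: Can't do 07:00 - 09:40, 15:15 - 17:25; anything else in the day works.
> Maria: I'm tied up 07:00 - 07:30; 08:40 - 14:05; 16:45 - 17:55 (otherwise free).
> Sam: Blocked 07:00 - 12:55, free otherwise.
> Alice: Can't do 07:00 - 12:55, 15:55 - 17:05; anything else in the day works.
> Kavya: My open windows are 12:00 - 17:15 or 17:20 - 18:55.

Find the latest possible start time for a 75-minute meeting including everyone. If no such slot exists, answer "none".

Ximena free: 09:40-15:15, 17:25-19:00 (invert busy blocks within the working day).
Maria free: 07:30-08:40, 14:05-16:45, 17:55-19:00 (invert busy blocks within the working day).
Sam free: 12:55-19:00 (invert busy blocks within the working day).
Alice free: 12:55-15:55, 17:05-19:00 (invert busy blocks within the working day).
Kavya free: 12:00-17:15, 17:20-18:55.
Ximena ∩ Maria: 14:05-15:15, 17:55-19:00.
Ximena ∩ Maria ∩ Sam: 14:05-15:15, 17:55-19:00.
Ximena ∩ Maria ∩ Sam ∩ Alice: 14:05-15:15, 17:55-19:00.
Ximena ∩ Maria ∩ Sam ∩ Alice ∩ Kavya: 14:05-15:15, 17:55-18:55.
No common window is at least 75 minutes long.

none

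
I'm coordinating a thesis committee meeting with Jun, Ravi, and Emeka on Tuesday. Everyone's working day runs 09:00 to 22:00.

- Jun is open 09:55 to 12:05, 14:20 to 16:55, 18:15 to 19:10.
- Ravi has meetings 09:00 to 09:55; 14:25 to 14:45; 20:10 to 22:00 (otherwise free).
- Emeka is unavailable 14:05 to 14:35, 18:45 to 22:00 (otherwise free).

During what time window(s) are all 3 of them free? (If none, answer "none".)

09:55-12:05, 14:45-16:55, 18:15-18:45

Jun free: 09:55-12:05, 14:20-16:55, 18:15-19:10.
Ravi free: 09:55-14:25, 14:45-20:10 (invert busy blocks within the working day).
Emeka free: 09:00-14:05, 14:35-18:45 (invert busy blocks within the working day).
Jun ∩ Ravi: 09:55-12:05, 14:20-14:25, 14:45-16:55, 18:15-19:10.
Jun ∩ Ravi ∩ Emeka: 09:55-12:05, 14:45-16:55, 18:15-18:45.
Those are the intersection windows.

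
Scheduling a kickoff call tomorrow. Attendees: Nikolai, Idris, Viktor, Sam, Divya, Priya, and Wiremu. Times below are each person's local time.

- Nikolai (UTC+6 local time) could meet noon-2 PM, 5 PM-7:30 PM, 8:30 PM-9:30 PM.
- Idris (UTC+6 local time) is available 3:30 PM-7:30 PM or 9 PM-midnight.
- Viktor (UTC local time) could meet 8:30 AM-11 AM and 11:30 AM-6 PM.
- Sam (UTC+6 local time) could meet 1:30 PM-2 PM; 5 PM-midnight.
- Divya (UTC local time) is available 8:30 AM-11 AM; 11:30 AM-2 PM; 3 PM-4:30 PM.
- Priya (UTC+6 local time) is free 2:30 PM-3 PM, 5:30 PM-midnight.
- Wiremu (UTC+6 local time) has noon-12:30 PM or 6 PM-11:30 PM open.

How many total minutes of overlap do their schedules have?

Nikolai in UTC: 06:00-08:00, 11:00-13:30, 14:30-15:30 (subtract 6h to convert from UTC+6).
Idris in UTC: 09:30-13:30, 15:00-18:00 (subtract 6h to convert from UTC+6).
Viktor in UTC: 08:30-11:00, 11:30-18:00.
Sam in UTC: 07:30-08:00, 11:00-18:00 (subtract 6h to convert from UTC+6).
Divya in UTC: 08:30-11:00, 11:30-14:00, 15:00-16:30.
Priya in UTC: 08:30-09:00, 11:30-18:00 (subtract 6h to convert from UTC+6).
Wiremu in UTC: 06:00-06:30, 12:00-17:30 (subtract 6h to convert from UTC+6).
Nikolai ∩ Idris: 11:00-13:30, 15:00-15:30.
Nikolai ∩ Idris ∩ Viktor: 11:30-13:30, 15:00-15:30.
Nikolai ∩ Idris ∩ Viktor ∩ Sam: 11:30-13:30, 15:00-15:30.
Nikolai ∩ Idris ∩ Viktor ∩ Sam ∩ Divya: 11:30-13:30, 15:00-15:30.
Nikolai ∩ Idris ∩ Viktor ∩ Sam ∩ Divya ∩ Priya: 11:30-13:30, 15:00-15:30.
Nikolai ∩ Idris ∩ Viktor ∩ Sam ∩ Divya ∩ Priya ∩ Wiremu: 12:00-13:30, 15:00-15:30.
Summing the common windows: 90 + 30 = 120 minutes.

120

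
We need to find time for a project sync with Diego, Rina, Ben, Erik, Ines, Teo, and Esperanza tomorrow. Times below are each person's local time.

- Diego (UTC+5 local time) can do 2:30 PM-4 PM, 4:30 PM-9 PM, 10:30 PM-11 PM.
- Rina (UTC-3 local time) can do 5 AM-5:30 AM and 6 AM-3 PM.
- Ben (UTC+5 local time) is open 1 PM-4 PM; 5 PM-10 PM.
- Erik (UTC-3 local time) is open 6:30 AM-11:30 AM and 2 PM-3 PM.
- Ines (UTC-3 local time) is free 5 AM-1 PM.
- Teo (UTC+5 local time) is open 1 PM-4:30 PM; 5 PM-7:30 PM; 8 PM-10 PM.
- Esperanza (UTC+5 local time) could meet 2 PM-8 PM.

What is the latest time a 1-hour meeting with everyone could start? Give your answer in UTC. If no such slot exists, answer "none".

Diego in UTC: 09:30-11:00, 11:30-16:00, 17:30-18:00 (subtract 5h to convert from UTC+5).
Rina in UTC: 08:00-08:30, 09:00-18:00 (add 3h to convert from UTC-3).
Ben in UTC: 08:00-11:00, 12:00-17:00 (subtract 5h to convert from UTC+5).
Erik in UTC: 09:30-14:30, 17:00-18:00 (add 3h to convert from UTC-3).
Ines in UTC: 08:00-16:00 (add 3h to convert from UTC-3).
Teo in UTC: 08:00-11:30, 12:00-14:30, 15:00-17:00 (subtract 5h to convert from UTC+5).
Esperanza in UTC: 09:00-15:00 (subtract 5h to convert from UTC+5).
Diego ∩ Rina: 09:30-11:00, 11:30-16:00, 17:30-18:00.
Diego ∩ Rina ∩ Ben: 09:30-11:00, 12:00-16:00.
Diego ∩ Rina ∩ Ben ∩ Erik: 09:30-11:00, 12:00-14:30.
Diego ∩ Rina ∩ Ben ∩ Erik ∩ Ines: 09:30-11:00, 12:00-14:30.
Diego ∩ Rina ∩ Ben ∩ Erik ∩ Ines ∩ Teo: 09:30-11:00, 12:00-14:30.
Diego ∩ Rina ∩ Ben ∩ Erik ∩ Ines ∩ Teo ∩ Esperanza: 09:30-11:00, 12:00-14:30.
So the common availability across everyone is 09:30-11:00, 12:00-14:30.
The last common window of at least 60 minutes is 12:00-14:30; a 60-minute meeting can start as late as 13:30 and still end by 14:30.

13:30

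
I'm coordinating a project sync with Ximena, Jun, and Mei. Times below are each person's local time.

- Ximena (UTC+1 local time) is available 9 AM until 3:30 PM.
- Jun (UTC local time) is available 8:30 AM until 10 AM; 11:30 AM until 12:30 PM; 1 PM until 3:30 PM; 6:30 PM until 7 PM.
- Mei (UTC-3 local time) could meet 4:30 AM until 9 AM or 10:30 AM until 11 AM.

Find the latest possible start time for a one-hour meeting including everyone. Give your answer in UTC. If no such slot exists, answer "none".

Ximena in UTC: 08:00-14:30 (subtract 1h to convert from UTC+1).
Jun in UTC: 08:30-10:00, 11:30-12:30, 13:00-15:30, 18:30-19:00.
Mei in UTC: 07:30-12:00, 13:30-14:00 (add 3h to convert from UTC-3).
Ximena ∩ Jun: 08:30-10:00, 11:30-12:30, 13:00-14:30.
Ximena ∩ Jun ∩ Mei: 08:30-10:00, 11:30-12:00, 13:30-14:00.
Those are the intersection windows.
The last common window of at least 60 minutes is 08:30-10:00; a 60-minute meeting can start as late as 09:00 and still end by 10:00.

09:00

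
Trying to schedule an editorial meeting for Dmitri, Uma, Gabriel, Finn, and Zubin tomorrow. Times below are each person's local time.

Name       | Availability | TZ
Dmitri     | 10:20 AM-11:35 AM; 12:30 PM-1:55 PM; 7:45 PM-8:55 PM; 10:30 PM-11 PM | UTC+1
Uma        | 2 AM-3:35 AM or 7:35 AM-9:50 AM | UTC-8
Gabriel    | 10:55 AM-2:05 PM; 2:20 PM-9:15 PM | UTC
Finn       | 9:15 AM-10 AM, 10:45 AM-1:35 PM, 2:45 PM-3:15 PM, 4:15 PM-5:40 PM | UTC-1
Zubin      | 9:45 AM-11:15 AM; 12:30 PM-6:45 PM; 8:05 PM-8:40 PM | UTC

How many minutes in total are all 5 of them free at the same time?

0

Dmitri in UTC: 09:20-10:35, 11:30-12:55, 18:45-19:55, 21:30-22:00 (subtract 1h to convert from UTC+1).
Uma in UTC: 10:00-11:35, 15:35-17:50 (add 8h to convert from UTC-8).
Gabriel in UTC: 10:55-14:05, 14:20-21:15.
Finn in UTC: 10:15-11:00, 11:45-14:35, 15:45-16:15, 17:15-18:40 (add 1h to convert from UTC-1).
Zubin in UTC: 09:45-11:15, 12:30-18:45, 20:05-20:40.
Dmitri ∩ Uma: 10:00-10:35, 11:30-11:35.
Dmitri ∩ Uma ∩ Gabriel: 11:30-11:35.
Dmitri ∩ Uma ∩ Gabriel ∩ Finn: ∅.
Dmitri ∩ Uma ∩ Gabriel ∩ Finn ∩ Zubin: ∅.
There is no time when everyone is free.
There is no common window, so the total is 0 minutes.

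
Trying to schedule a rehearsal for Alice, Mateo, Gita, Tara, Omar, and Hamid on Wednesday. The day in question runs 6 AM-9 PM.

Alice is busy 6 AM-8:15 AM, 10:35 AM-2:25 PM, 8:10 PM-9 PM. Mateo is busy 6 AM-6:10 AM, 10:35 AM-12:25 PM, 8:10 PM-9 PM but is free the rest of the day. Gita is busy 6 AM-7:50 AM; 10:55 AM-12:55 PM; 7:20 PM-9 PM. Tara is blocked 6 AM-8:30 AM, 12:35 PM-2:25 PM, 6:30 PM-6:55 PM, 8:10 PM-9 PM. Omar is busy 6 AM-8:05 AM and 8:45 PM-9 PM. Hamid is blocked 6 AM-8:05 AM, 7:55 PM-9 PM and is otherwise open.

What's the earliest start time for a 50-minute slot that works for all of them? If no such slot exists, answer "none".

Alice free: 08:15-10:35, 14:25-20:10 (invert busy blocks within the working day).
Mateo free: 06:10-10:35, 12:25-20:10 (invert busy blocks within the working day).
Gita free: 07:50-10:55, 12:55-19:20 (invert busy blocks within the working day).
Tara free: 08:30-12:35, 14:25-18:30, 18:55-20:10 (invert busy blocks within the working day).
Omar free: 08:05-20:45 (invert busy blocks within the working day).
Hamid free: 08:05-19:55 (invert busy blocks within the working day).
Alice ∩ Mateo: 08:15-10:35, 14:25-20:10.
Alice ∩ Mateo ∩ Gita: 08:15-10:35, 14:25-19:20.
Alice ∩ Mateo ∩ Gita ∩ Tara: 08:30-10:35, 14:25-18:30, 18:55-19:20.
Alice ∩ Mateo ∩ Gita ∩ Tara ∩ Omar: 08:30-10:35, 14:25-18:30, 18:55-19:20.
Alice ∩ Mateo ∩ Gita ∩ Tara ∩ Omar ∩ Hamid: 08:30-10:35, 14:25-18:30, 18:55-19:20.
The first common window of at least 50 minutes is 08:30-10:35, so the earliest start is 08:30.

08:30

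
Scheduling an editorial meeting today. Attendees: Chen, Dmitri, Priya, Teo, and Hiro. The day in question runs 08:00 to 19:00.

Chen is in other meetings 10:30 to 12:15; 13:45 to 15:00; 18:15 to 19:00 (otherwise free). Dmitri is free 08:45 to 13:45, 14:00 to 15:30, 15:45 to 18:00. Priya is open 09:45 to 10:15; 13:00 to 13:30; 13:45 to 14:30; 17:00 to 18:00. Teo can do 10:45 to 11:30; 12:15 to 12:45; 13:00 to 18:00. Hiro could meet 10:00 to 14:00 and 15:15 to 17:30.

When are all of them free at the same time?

13:00-13:30, 17:00-17:30

Chen free: 08:00-10:30, 12:15-13:45, 15:00-18:15 (invert busy blocks within the working day).
Dmitri free: 08:45-13:45, 14:00-15:30, 15:45-18:00.
Priya free: 09:45-10:15, 13:00-13:30, 13:45-14:30, 17:00-18:00.
Teo free: 10:45-11:30, 12:15-12:45, 13:00-18:00.
Hiro free: 10:00-14:00, 15:15-17:30.
Chen ∩ Dmitri: 08:45-10:30, 12:15-13:45, 15:00-15:30, 15:45-18:00.
Chen ∩ Dmitri ∩ Priya: 09:45-10:15, 13:00-13:30, 17:00-18:00.
Chen ∩ Dmitri ∩ Priya ∩ Teo: 13:00-13:30, 17:00-18:00.
Chen ∩ Dmitri ∩ Priya ∩ Teo ∩ Hiro: 13:00-13:30, 17:00-17:30.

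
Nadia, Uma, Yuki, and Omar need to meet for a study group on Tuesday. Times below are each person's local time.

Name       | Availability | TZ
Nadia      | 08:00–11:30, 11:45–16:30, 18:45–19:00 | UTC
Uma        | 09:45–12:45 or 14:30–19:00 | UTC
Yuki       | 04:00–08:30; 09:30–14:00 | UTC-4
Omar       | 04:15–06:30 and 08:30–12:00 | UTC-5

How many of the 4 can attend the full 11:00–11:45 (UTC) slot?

2

Nadia in UTC: 08:00-11:30, 11:45-16:30, 18:45-19:00.
Uma in UTC: 09:45-12:45, 14:30-19:00.
Yuki in UTC: 08:00-12:30, 13:30-18:00 (add 4h to convert from UTC-4).
Omar in UTC: 09:15-11:30, 13:30-17:00 (add 5h to convert from UTC-5).
Uma and Yuki can make the full 11:00-11:45 slot — that's 2.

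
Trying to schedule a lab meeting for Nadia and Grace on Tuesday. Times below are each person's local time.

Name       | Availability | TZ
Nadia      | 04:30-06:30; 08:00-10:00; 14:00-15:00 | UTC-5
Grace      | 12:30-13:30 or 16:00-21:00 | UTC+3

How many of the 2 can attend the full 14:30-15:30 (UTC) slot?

Nadia in UTC: 09:30-11:30, 13:00-15:00, 19:00-20:00 (add 5h to convert from UTC-5).
Grace in UTC: 09:30-10:30, 13:00-18:00 (subtract 3h to convert from UTC+3).
Grace can make the full 14:30-15:30 slot — that's 1.

1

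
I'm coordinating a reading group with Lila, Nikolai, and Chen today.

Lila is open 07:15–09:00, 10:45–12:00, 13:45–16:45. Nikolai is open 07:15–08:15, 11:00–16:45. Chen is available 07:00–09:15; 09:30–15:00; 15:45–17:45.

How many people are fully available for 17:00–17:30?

1

Chen can make the full 17:00-17:30 slot — that's 1.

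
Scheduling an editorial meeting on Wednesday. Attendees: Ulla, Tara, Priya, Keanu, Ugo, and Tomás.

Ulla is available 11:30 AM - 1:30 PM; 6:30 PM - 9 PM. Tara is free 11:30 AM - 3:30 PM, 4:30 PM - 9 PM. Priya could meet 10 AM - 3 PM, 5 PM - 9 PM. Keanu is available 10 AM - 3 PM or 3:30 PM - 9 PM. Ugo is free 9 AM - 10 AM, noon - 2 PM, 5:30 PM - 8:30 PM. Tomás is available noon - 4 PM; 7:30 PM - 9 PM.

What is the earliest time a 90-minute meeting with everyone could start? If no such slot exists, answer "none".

Ulla ∩ Tara: 11:30-13:30, 18:30-21:00.
Ulla ∩ Tara ∩ Priya: 11:30-13:30, 18:30-21:00.
Ulla ∩ Tara ∩ Priya ∩ Keanu: 11:30-13:30, 18:30-21:00.
Ulla ∩ Tara ∩ Priya ∩ Keanu ∩ Ugo: 12:00-13:30, 18:30-20:30.
Ulla ∩ Tara ∩ Priya ∩ Keanu ∩ Ugo ∩ Tomás: 12:00-13:30, 19:30-20:30.
The first common window of at least 90 minutes is 12:00-13:30, so the earliest start is 12:00.

12:00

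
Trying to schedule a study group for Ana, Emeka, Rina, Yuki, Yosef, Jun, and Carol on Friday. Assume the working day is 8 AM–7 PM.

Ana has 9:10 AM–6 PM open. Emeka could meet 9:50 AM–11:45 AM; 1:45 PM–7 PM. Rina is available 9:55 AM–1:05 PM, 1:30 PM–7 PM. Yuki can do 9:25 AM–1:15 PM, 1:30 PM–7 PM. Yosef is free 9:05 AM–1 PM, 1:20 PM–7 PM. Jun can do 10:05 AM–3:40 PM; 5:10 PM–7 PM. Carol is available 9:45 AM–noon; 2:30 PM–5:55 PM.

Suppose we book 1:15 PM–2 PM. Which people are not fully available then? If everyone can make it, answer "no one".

Carol, Emeka, Rina, Yosef, Yuki

Ana: free for 13:15-14:00. Emeka: not fully free for 13:15-14:00. Rina: not fully free for 13:15-14:00. Yuki: not fully free for 13:15-14:00. Yosef: not fully free for 13:15-14:00. Jun: free for 13:15-14:00. Carol: not fully free for 13:15-14:00.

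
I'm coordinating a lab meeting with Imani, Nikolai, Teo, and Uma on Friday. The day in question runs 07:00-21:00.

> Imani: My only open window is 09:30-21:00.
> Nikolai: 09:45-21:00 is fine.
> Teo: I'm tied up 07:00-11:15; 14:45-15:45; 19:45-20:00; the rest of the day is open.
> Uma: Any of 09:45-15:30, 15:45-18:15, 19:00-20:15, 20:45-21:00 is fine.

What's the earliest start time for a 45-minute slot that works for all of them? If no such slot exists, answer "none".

Imani free: 09:30-21:00.
Nikolai free: 09:45-21:00.
Teo free: 11:15-14:45, 15:45-19:45, 20:00-21:00 (invert busy blocks within the working day).
Uma free: 09:45-15:30, 15:45-18:15, 19:00-20:15, 20:45-21:00.
Imani ∩ Nikolai: 09:45-21:00.
Imani ∩ Nikolai ∩ Teo: 11:15-14:45, 15:45-19:45, 20:00-21:00.
Imani ∩ Nikolai ∩ Teo ∩ Uma: 11:15-14:45, 15:45-18:15, 19:00-19:45, 20:00-20:15, 20:45-21:00.
So the common availability across everyone is 11:15-14:45, 15:45-18:15, 19:00-19:45, 20:00-20:15, 20:45-21:00.
The first common window of at least 45 minutes is 11:15-14:45, so the earliest start is 11:15.

11:15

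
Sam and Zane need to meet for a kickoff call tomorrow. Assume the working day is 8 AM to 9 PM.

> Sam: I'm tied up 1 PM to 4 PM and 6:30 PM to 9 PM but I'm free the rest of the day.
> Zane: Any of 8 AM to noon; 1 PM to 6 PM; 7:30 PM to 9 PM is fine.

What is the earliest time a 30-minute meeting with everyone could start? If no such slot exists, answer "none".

Sam free: 08:00-13:00, 16:00-18:30 (invert busy blocks within the working day).
Zane free: 08:00-12:00, 13:00-18:00, 19:30-21:00.
Sam ∩ Zane: 08:00-12:00, 16:00-18:00.
The first common window of at least 30 minutes is 08:00-12:00, so the earliest start is 08:00.

08:00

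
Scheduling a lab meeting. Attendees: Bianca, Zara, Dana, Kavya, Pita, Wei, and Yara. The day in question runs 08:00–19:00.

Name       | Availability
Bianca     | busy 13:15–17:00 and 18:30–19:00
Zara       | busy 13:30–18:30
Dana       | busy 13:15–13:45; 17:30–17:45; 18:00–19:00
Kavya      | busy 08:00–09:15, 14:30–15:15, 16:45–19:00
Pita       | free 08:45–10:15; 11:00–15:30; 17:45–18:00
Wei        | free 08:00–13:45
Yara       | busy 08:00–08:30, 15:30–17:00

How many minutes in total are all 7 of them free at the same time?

195

Bianca free: 08:00-13:15, 17:00-18:30 (invert busy blocks within the working day).
Zara free: 08:00-13:30, 18:30-19:00 (invert busy blocks within the working day).
Dana free: 08:00-13:15, 13:45-17:30, 17:45-18:00 (invert busy blocks within the working day).
Kavya free: 09:15-14:30, 15:15-16:45 (invert busy blocks within the working day).
Pita free: 08:45-10:15, 11:00-15:30, 17:45-18:00.
Wei free: 08:00-13:45.
Yara free: 08:30-15:30, 17:00-19:00 (invert busy blocks within the working day).
Bianca ∩ Zara: 08:00-13:15.
Bianca ∩ Zara ∩ Dana: 08:00-13:15.
Bianca ∩ Zara ∩ Dana ∩ Kavya: 09:15-13:15.
Bianca ∩ Zara ∩ Dana ∩ Kavya ∩ Pita: 09:15-10:15, 11:00-13:15.
Bianca ∩ Zara ∩ Dana ∩ Kavya ∩ Pita ∩ Wei: 09:15-10:15, 11:00-13:15.
Bianca ∩ Zara ∩ Dana ∩ Kavya ∩ Pita ∩ Wei ∩ Yara: 09:15-10:15, 11:00-13:15.
Summing the common windows: 60 + 135 = 195 minutes.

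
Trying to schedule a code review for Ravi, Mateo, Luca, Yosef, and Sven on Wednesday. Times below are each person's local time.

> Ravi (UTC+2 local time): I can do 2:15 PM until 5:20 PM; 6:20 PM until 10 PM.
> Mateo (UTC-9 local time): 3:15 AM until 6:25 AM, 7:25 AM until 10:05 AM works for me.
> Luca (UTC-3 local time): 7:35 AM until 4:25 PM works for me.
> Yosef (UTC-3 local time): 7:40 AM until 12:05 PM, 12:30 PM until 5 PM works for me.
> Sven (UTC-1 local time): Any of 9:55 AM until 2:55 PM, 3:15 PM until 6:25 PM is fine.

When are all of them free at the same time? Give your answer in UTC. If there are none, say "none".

Ravi in UTC: 12:15-15:20, 16:20-20:00 (subtract 2h to convert from UTC+2).
Mateo in UTC: 12:15-15:25, 16:25-19:05 (add 9h to convert from UTC-9).
Luca in UTC: 10:35-19:25 (add 3h to convert from UTC-3).
Yosef in UTC: 10:40-15:05, 15:30-20:00 (add 3h to convert from UTC-3).
Sven in UTC: 10:55-15:55, 16:15-19:25 (add 1h to convert from UTC-1).
Ravi ∩ Mateo: 12:15-15:20, 16:25-19:05.
Ravi ∩ Mateo ∩ Luca: 12:15-15:20, 16:25-19:05.
Ravi ∩ Mateo ∩ Luca ∩ Yosef: 12:15-15:05, 16:25-19:05.
Ravi ∩ Mateo ∩ Luca ∩ Yosef ∩ Sven: 12:15-15:05, 16:25-19:05.
Those are the intersection windows.

12:15-15:05, 16:25-19:05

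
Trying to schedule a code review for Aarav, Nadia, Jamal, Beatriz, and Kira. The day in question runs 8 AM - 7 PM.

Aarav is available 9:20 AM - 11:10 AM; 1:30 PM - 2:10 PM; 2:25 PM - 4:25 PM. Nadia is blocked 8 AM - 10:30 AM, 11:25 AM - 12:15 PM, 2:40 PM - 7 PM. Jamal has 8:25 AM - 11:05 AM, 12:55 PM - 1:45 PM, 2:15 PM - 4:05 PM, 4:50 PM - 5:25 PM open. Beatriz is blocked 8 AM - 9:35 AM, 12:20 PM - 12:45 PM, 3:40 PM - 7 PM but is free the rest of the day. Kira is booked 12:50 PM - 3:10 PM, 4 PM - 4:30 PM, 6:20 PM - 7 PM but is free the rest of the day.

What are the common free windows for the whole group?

Aarav free: 09:20-11:10, 13:30-14:10, 14:25-16:25.
Nadia free: 10:30-11:25, 12:15-14:40 (invert busy blocks within the working day).
Jamal free: 08:25-11:05, 12:55-13:45, 14:15-16:05, 16:50-17:25.
Beatriz free: 09:35-12:20, 12:45-15:40 (invert busy blocks within the working day).
Kira free: 08:00-12:50, 15:10-16:00, 16:30-18:20 (invert busy blocks within the working day).
Aarav ∩ Nadia: 10:30-11:10, 13:30-14:10, 14:25-14:40.
Aarav ∩ Nadia ∩ Jamal: 10:30-11:05, 13:30-13:45, 14:25-14:40.
Aarav ∩ Nadia ∩ Jamal ∩ Beatriz: 10:30-11:05, 13:30-13:45, 14:25-14:40.
Aarav ∩ Nadia ∩ Jamal ∩ Beatriz ∩ Kira: 10:30-11:05.
So the common availability across everyone is 10:30-11:05.

10:30-11:05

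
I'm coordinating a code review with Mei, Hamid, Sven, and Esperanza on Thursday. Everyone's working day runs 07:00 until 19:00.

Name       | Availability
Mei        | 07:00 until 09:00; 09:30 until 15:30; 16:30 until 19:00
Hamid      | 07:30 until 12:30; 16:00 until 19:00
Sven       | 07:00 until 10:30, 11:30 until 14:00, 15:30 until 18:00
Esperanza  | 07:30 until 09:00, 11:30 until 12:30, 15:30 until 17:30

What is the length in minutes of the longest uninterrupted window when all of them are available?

Mei ∩ Hamid: 07:30-09:00, 09:30-12:30, 16:30-19:00.
Mei ∩ Hamid ∩ Sven: 07:30-09:00, 09:30-10:30, 11:30-12:30, 16:30-18:00.
Mei ∩ Hamid ∩ Sven ∩ Esperanza: 07:30-09:00, 11:30-12:30, 16:30-17:30.
The longest is 07:30-09:00 at 90 minutes.

90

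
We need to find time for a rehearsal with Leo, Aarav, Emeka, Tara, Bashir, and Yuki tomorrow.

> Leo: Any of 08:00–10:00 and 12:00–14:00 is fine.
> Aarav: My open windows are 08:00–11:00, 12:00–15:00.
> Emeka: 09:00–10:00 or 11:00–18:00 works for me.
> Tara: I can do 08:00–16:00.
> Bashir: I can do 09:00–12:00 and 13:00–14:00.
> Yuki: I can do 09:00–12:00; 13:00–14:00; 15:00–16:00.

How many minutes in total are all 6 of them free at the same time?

120

Leo ∩ Aarav: 08:00-10:00, 12:00-14:00.
Leo ∩ Aarav ∩ Emeka: 09:00-10:00, 12:00-14:00.
Leo ∩ Aarav ∩ Emeka ∩ Tara: 09:00-10:00, 12:00-14:00.
Leo ∩ Aarav ∩ Emeka ∩ Tara ∩ Bashir: 09:00-10:00, 13:00-14:00.
Leo ∩ Aarav ∩ Emeka ∩ Tara ∩ Bashir ∩ Yuki: 09:00-10:00, 13:00-14:00.
Summing the common windows: 60 + 60 = 120 minutes.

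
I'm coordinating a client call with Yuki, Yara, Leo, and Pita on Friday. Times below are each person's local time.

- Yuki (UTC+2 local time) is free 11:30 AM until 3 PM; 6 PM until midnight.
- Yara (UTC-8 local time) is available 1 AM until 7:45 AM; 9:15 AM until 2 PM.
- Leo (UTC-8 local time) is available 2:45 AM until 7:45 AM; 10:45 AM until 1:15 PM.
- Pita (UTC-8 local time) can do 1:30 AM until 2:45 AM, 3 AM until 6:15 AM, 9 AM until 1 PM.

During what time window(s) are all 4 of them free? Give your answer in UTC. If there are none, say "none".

11:00-13:00, 18:45-21:00

Yuki in UTC: 09:30-13:00, 16:00-22:00 (subtract 2h to convert from UTC+2).
Yara in UTC: 09:00-15:45, 17:15-22:00 (add 8h to convert from UTC-8).
Leo in UTC: 10:45-15:45, 18:45-21:15 (add 8h to convert from UTC-8).
Pita in UTC: 09:30-10:45, 11:00-14:15, 17:00-21:00 (add 8h to convert from UTC-8).
Yuki ∩ Yara: 09:30-13:00, 17:15-22:00.
Yuki ∩ Yara ∩ Leo: 10:45-13:00, 18:45-21:15.
Yuki ∩ Yara ∩ Leo ∩ Pita: 11:00-13:00, 18:45-21:00.
Those are the intersection windows.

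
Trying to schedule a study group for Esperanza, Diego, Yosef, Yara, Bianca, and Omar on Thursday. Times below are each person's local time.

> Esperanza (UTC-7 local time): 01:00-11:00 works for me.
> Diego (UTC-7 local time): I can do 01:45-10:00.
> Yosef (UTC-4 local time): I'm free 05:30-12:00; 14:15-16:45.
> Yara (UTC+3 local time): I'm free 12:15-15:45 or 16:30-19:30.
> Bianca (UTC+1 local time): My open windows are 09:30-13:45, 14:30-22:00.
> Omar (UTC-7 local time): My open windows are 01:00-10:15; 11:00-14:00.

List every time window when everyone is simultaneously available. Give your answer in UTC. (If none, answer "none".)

09:30-12:45, 13:30-16:00

Esperanza in UTC: 08:00-18:00 (add 7h to convert from UTC-7).
Diego in UTC: 08:45-17:00 (add 7h to convert from UTC-7).
Yosef in UTC: 09:30-16:00, 18:15-20:45 (add 4h to convert from UTC-4).
Yara in UTC: 09:15-12:45, 13:30-16:30 (subtract 3h to convert from UTC+3).
Bianca in UTC: 08:30-12:45, 13:30-21:00 (subtract 1h to convert from UTC+1).
Omar in UTC: 08:00-17:15, 18:00-21:00 (add 7h to convert from UTC-7).
Esperanza ∩ Diego: 08:45-17:00.
Esperanza ∩ Diego ∩ Yosef: 09:30-16:00.
Esperanza ∩ Diego ∩ Yosef ∩ Yara: 09:30-12:45, 13:30-16:00.
Esperanza ∩ Diego ∩ Yosef ∩ Yara ∩ Bianca: 09:30-12:45, 13:30-16:00.
Esperanza ∩ Diego ∩ Yosef ∩ Yara ∩ Bianca ∩ Omar: 09:30-12:45, 13:30-16:00.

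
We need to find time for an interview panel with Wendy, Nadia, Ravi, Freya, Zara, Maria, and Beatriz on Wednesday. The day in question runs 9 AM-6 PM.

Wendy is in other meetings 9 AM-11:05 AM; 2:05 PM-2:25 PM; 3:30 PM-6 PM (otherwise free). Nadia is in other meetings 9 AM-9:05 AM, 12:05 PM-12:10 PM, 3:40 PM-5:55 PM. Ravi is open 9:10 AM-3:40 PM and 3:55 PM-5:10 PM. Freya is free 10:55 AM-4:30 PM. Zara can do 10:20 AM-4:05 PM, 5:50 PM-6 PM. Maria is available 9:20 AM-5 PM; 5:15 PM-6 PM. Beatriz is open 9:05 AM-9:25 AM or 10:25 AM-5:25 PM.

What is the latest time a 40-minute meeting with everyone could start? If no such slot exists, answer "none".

Wendy free: 11:05-14:05, 14:25-15:30 (invert busy blocks within the working day).
Nadia free: 09:05-12:05, 12:10-15:40, 17:55-18:00 (invert busy blocks within the working day).
Ravi free: 09:10-15:40, 15:55-17:10.
Freya free: 10:55-16:30.
Zara free: 10:20-16:05, 17:50-18:00.
Maria free: 09:20-17:00, 17:15-18:00.
Beatriz free: 09:05-09:25, 10:25-17:25.
Wendy ∩ Nadia: 11:05-12:05, 12:10-14:05, 14:25-15:30.
Wendy ∩ Nadia ∩ Ravi: 11:05-12:05, 12:10-14:05, 14:25-15:30.
Wendy ∩ Nadia ∩ Ravi ∩ Freya: 11:05-12:05, 12:10-14:05, 14:25-15:30.
Wendy ∩ Nadia ∩ Ravi ∩ Freya ∩ Zara: 11:05-12:05, 12:10-14:05, 14:25-15:30.
Wendy ∩ Nadia ∩ Ravi ∩ Freya ∩ Zara ∩ Maria: 11:05-12:05, 12:10-14:05, 14:25-15:30.
Wendy ∩ Nadia ∩ Ravi ∩ Freya ∩ Zara ∩ Maria ∩ Beatriz: 11:05-12:05, 12:10-14:05, 14:25-15:30.
Those are the intersection windows.
The last common window of at least 40 minutes is 14:25-15:30; a 40-minute meeting can start as late as 14:50 and still end by 15:30.

14:50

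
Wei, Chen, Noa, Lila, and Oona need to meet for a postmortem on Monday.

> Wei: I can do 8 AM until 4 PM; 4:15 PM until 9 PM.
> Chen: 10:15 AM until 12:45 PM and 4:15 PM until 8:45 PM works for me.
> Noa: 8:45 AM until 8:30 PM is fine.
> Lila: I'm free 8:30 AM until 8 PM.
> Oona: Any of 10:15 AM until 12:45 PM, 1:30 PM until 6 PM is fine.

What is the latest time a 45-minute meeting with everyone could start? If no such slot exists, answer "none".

Wei ∩ Chen: 10:15-12:45, 16:15-20:45.
Wei ∩ Chen ∩ Noa: 10:15-12:45, 16:15-20:30.
Wei ∩ Chen ∩ Noa ∩ Lila: 10:15-12:45, 16:15-20:00.
Wei ∩ Chen ∩ Noa ∩ Lila ∩ Oona: 10:15-12:45, 16:15-18:00.
Those are the intersection windows.
The last common window of at least 45 minutes is 16:15-18:00; a 45-minute meeting can start as late as 17:15 and still end by 18:00.

17:15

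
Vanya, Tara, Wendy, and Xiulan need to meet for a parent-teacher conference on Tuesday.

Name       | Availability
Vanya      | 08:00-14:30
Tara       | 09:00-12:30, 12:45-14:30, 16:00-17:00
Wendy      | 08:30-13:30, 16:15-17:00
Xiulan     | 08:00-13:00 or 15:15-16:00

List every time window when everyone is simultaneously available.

09:00-12:30, 12:45-13:00

Vanya ∩ Tara: 09:00-12:30, 12:45-14:30.
Vanya ∩ Tara ∩ Wendy: 09:00-12:30, 12:45-13:30.
Vanya ∩ Tara ∩ Wendy ∩ Xiulan: 09:00-12:30, 12:45-13:00.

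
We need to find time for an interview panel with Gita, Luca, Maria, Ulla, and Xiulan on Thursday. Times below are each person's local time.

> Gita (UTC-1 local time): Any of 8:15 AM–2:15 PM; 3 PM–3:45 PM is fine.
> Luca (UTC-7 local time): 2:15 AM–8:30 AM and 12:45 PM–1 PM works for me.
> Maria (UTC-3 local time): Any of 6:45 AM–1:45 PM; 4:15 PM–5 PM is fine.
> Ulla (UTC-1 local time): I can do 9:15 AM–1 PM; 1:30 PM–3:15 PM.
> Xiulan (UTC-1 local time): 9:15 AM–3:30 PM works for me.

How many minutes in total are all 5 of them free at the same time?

270

Gita in UTC: 09:15-15:15, 16:00-16:45 (add 1h to convert from UTC-1).
Luca in UTC: 09:15-15:30, 19:45-20:00 (add 7h to convert from UTC-7).
Maria in UTC: 09:45-16:45, 19:15-20:00 (add 3h to convert from UTC-3).
Ulla in UTC: 10:15-14:00, 14:30-16:15 (add 1h to convert from UTC-1).
Xiulan in UTC: 10:15-16:30 (add 1h to convert from UTC-1).
Gita ∩ Luca: 09:15-15:15.
Gita ∩ Luca ∩ Maria: 09:45-15:15.
Gita ∩ Luca ∩ Maria ∩ Ulla: 10:15-14:00, 14:30-15:15.
Gita ∩ Luca ∩ Maria ∩ Ulla ∩ Xiulan: 10:15-14:00, 14:30-15:15.
Summing the common windows: 225 + 45 = 270 minutes.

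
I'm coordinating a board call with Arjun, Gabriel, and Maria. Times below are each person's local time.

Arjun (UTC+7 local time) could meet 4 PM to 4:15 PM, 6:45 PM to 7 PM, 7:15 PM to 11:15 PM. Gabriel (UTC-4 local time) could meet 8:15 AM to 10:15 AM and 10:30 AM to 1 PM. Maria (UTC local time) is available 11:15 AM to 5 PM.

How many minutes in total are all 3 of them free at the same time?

225

Arjun in UTC: 09:00-09:15, 11:45-12:00, 12:15-16:15 (subtract 7h to convert from UTC+7).
Gabriel in UTC: 12:15-14:15, 14:30-17:00 (add 4h to convert from UTC-4).
Maria in UTC: 11:15-17:00.
Arjun ∩ Gabriel: 12:15-14:15, 14:30-16:15.
Arjun ∩ Gabriel ∩ Maria: 12:15-14:15, 14:30-16:15.
Those are the intersection windows.
Summing the common windows: 120 + 105 = 225 minutes.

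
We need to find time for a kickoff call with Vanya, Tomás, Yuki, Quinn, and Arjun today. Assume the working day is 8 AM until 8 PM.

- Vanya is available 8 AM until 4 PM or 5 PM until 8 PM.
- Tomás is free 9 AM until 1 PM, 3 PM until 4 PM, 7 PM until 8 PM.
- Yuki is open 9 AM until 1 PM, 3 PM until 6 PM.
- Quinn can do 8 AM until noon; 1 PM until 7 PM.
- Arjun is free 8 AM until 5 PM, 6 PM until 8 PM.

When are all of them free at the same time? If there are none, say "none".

Vanya ∩ Tomás: 09:00-13:00, 15:00-16:00, 19:00-20:00.
Vanya ∩ Tomás ∩ Yuki: 09:00-13:00, 15:00-16:00.
Vanya ∩ Tomás ∩ Yuki ∩ Quinn: 09:00-12:00, 15:00-16:00.
Vanya ∩ Tomás ∩ Yuki ∩ Quinn ∩ Arjun: 09:00-12:00, 15:00-16:00.

09:00-12:00, 15:00-16:00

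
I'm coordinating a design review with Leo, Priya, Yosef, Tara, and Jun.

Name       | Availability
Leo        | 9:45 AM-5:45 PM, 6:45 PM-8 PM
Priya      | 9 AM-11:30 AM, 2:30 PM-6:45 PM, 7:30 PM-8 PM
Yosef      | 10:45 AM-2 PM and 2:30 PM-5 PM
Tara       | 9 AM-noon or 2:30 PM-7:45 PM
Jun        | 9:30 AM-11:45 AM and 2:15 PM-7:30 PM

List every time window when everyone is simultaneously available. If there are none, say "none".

Leo ∩ Priya: 09:45-11:30, 14:30-17:45, 19:30-20:00.
Leo ∩ Priya ∩ Yosef: 10:45-11:30, 14:30-17:00.
Leo ∩ Priya ∩ Yosef ∩ Tara: 10:45-11:30, 14:30-17:00.
Leo ∩ Priya ∩ Yosef ∩ Tara ∩ Jun: 10:45-11:30, 14:30-17:00.

10:45-11:30, 14:30-17:00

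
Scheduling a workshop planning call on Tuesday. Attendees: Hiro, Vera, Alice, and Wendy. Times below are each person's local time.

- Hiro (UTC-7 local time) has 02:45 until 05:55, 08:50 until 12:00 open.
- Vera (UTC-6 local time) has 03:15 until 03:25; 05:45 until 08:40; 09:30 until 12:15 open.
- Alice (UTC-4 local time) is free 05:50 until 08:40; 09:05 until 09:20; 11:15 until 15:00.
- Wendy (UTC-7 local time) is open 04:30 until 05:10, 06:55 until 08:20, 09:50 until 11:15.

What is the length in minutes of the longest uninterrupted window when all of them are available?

Hiro in UTC: 09:45-12:55, 15:50-19:00 (add 7h to convert from UTC-7).
Vera in UTC: 09:15-09:25, 11:45-14:40, 15:30-18:15 (add 6h to convert from UTC-6).
Alice in UTC: 09:50-12:40, 13:05-13:20, 15:15-19:00 (add 4h to convert from UTC-4).
Wendy in UTC: 11:30-12:10, 13:55-15:20, 16:50-18:15 (add 7h to convert from UTC-7).
Hiro ∩ Vera: 11:45-12:55, 15:50-18:15.
Hiro ∩ Vera ∩ Alice: 11:45-12:40, 15:50-18:15.
Hiro ∩ Vera ∩ Alice ∩ Wendy: 11:45-12:10, 16:50-18:15.
Those are the intersection windows.
The longest is 16:50-18:15 at 85 minutes.

85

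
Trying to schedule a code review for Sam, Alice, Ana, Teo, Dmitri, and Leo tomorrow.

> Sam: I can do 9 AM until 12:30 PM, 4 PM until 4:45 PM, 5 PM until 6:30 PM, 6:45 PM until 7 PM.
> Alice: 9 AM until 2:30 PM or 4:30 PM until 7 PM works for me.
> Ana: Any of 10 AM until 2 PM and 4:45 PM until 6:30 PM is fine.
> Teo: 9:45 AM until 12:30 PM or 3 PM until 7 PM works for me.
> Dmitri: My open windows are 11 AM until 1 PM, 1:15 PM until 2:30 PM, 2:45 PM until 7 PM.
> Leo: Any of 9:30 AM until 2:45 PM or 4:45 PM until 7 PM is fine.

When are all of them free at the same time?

11:00-12:30, 17:00-18:30

Sam ∩ Alice: 09:00-12:30, 16:30-16:45, 17:00-18:30, 18:45-19:00.
Sam ∩ Alice ∩ Ana: 10:00-12:30, 17:00-18:30.
Sam ∩ Alice ∩ Ana ∩ Teo: 10:00-12:30, 17:00-18:30.
Sam ∩ Alice ∩ Ana ∩ Teo ∩ Dmitri: 11:00-12:30, 17:00-18:30.
Sam ∩ Alice ∩ Ana ∩ Teo ∩ Dmitri ∩ Leo: 11:00-12:30, 17:00-18:30.
So the common availability across everyone is 11:00-12:30, 17:00-18:30.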